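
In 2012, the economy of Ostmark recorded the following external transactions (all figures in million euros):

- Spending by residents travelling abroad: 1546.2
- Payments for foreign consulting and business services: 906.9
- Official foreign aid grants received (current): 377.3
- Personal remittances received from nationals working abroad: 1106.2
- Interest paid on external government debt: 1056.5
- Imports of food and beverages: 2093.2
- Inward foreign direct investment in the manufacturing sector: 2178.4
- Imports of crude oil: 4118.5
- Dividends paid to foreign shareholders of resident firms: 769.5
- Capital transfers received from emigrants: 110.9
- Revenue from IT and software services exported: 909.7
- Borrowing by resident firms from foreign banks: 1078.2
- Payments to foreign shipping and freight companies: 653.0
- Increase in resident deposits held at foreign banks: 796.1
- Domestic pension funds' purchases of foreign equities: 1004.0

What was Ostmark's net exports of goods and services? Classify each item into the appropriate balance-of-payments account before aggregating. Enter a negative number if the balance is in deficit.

Goods: -4118.5 - 2093.2 = -6211.7
Services: -906.9 + 909.7 - 653.0 - 1546.2 = -2196.4
Trade balance = -6211.7 + (-2196.4) = -8408.1
(Excluded from the trade balance — secondary income: official foreign aid grants received (current) 377.3, personal remittances received from nationals working abroad 1106.2; primary income: interest paid on external government debt 1056.5, dividends paid to foreign shareholders of resident firms 769.5; financial account: inward foreign direct investment in the manufacturing sector 2178.4, borrowing by resident firms from foreign banks 1078.2, increase in resident deposits held at foreign banks 796.1, domestic pension funds' purchases of foreign equities 1004.0; capital account: capital transfers received from emigrants 110.9.)

-8408.1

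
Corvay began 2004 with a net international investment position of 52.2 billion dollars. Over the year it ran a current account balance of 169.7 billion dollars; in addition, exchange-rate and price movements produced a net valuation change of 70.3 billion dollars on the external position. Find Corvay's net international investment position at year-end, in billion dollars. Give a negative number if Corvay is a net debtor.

Change in NIIP = current account + net valuation change = 169.7 + 70.3 = 240.0
End-of-year NIIP = 52.2 + 240.0 = 292.2

292.2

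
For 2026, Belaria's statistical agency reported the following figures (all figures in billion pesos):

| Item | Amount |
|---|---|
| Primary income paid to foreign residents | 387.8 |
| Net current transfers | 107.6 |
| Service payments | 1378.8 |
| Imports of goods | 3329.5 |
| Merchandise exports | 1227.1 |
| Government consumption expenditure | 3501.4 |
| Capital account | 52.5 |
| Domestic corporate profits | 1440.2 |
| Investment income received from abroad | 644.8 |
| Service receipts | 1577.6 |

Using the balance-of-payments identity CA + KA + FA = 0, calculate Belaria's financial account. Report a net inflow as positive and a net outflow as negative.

1486.5

Goods balance = 1227.1 - 3329.5 = -2102.4
Services balance = 1577.6 - 1378.8 = 198.8
Trade balance (goods + services) = -2102.4 + 198.8 = -1903.6
Net primary income = 644.8 - 387.8 = 257.0
Net secondary income = 107.6
Current account = -1903.6 + 257.0 + 107.6 = -1539.0
Financial account = -(-1539.0 + 52.5) = 1486.5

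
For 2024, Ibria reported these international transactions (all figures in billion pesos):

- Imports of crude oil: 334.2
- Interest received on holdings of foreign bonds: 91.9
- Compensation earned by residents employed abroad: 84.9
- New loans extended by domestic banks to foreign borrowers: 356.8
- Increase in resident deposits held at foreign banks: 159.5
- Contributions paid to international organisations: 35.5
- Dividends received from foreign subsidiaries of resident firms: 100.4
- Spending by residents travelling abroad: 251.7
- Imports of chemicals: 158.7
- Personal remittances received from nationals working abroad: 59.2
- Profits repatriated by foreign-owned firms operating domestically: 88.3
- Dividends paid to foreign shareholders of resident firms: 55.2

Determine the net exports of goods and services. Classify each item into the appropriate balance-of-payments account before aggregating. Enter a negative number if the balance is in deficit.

Goods: -158.7 - 334.2 = -492.9
Services: -251.7
Trade balance = -492.9 + (-251.7) = -744.6
(Excluded from the trade balance — primary income: interest received on holdings of foreign bonds 91.9, compensation earned by residents employed abroad 84.9, dividends received from foreign subsidiaries of resident firms 100.4, profits repatriated by foreign-owned firms operating domestically 88.3, dividends paid to foreign shareholders of resident firms 55.2; financial account: new loans extended by domestic banks to foreign borrowers 356.8, increase in resident deposits held at foreign banks 159.5; secondary income: contributions paid to international organisations 35.5, personal remittances received from nationals working abroad 59.2.)

-744.6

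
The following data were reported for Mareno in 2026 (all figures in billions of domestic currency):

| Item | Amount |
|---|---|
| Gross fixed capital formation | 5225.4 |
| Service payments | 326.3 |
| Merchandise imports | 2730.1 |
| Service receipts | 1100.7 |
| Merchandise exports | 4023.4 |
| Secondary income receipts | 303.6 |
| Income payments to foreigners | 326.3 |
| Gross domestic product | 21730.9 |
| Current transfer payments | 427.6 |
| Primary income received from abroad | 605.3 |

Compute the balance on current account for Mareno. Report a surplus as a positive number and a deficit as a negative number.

Goods balance = 4023.4 - 2730.1 = 1293.3
Services balance = 1100.7 - 326.3 = 774.4
Trade balance (goods + services) = 1293.3 + 774.4 = 2067.7
Net primary income = 605.3 - 326.3 = 279.0
Net secondary income = 303.6 - 427.6 = -124.0
Current account = 2067.7 + 279.0 + (-124.0) = 2222.7

2222.7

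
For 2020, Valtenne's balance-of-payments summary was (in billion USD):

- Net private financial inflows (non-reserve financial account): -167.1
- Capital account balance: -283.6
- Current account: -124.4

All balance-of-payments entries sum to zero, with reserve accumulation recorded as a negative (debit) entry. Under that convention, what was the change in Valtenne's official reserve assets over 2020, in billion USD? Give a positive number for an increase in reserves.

Official reserve transactions balance = -((-124.4) + (-283.6) + (-167.1)) = 575.1
An accumulation of reserves is recorded as a debit (negative entry), so the change in the stock of reserves is the negative of that balance.
Change in official reserves = -(575.1) = -575.1

-575.1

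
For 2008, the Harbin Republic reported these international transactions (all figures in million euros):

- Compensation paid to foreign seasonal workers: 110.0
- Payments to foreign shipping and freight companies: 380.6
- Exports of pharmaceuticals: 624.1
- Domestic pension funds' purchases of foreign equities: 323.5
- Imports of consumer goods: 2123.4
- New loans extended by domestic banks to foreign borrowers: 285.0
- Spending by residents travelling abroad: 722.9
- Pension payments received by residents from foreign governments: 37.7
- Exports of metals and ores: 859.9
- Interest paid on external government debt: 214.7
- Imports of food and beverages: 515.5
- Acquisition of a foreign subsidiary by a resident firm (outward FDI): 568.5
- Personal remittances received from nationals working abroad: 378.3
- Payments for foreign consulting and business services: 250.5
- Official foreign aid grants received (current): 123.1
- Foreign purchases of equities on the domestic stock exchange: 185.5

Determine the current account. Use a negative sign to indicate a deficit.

Goods: 859.9 - 515.5 + 624.1 - 2123.4 = -1154.9
Services: -722.9 - 380.6 - 250.5 = -1354.0
Primary income: -110.0 - 214.7 = -324.7
Secondary income: 378.3 + 123.1 + 37.7 = 539.1
Current account = (-1154.9) + (-1354.0) + (-324.7) + 539.1 = -2294.5
(Excluded from the current account — financial account: domestic pension funds' purchases of foreign equities 323.5, new loans extended by domestic banks to foreign borrowers 285.0, acquisition of a foreign subsidiary by a resident firm (outward FDI) 568.5, foreign purchases of equities on the domestic stock exchange 185.5.)

-2294.5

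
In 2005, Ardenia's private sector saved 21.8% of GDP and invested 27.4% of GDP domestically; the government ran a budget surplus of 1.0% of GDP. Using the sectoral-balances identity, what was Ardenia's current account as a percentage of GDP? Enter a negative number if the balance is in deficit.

By the sectoral-balances identity, CA = (S_private - I) + (T - G).
Private balance = 21.8 - 27.4 = -5.6
Government balance (T - G) = 1.0
CA = -5.6 + 1.0 = -4.6

-4.6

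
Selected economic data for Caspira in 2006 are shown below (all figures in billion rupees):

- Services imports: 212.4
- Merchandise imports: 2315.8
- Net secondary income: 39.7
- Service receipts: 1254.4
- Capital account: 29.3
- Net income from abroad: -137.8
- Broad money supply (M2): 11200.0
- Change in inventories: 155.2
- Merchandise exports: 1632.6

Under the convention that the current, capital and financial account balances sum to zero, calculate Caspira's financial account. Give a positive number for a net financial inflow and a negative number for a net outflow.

Goods balance = 1632.6 - 2315.8 = -683.2
Services balance = 1254.4 - 212.4 = 1042.0
Trade balance (goods + services) = -683.2 + 1042.0 = 358.8
Net primary income = -137.8
Net secondary income = 39.7
Current account = 358.8 + (-137.8) + 39.7 = 260.7
Financial account = -(260.7 + 29.3) = -290.0

-290.0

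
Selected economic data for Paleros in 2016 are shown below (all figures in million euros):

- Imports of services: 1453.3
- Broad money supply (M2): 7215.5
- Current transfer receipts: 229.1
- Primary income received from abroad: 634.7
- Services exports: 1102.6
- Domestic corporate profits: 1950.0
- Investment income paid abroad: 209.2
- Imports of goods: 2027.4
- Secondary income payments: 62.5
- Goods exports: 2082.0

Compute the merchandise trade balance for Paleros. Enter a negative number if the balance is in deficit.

54.6

Goods balance = 2082.0 - 2027.4 = 54.6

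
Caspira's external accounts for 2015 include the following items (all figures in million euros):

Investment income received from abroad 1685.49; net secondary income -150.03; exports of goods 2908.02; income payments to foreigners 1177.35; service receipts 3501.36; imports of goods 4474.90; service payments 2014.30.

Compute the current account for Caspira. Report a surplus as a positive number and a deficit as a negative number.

278.29

Goods balance = 2908.02 - 4474.90 = -1566.88
Services balance = 3501.36 - 2014.30 = 1487.06
Trade balance (goods + services) = -1566.88 + 1487.06 = -79.82
Net primary income = 1685.49 - 1177.35 = 508.14
Net secondary income = -150.03
Current account = -79.82 + 508.14 + (-150.03) = 278.29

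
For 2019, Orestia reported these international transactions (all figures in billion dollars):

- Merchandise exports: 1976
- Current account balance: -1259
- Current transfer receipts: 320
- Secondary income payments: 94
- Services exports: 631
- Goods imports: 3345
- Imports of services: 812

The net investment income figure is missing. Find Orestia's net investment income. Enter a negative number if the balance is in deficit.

Current account = goods balance + services balance + net primary income + net secondary income
Sum of the known components = -1324
Net investment income = CA - (known components) = -1259 - (-1324) = 65

65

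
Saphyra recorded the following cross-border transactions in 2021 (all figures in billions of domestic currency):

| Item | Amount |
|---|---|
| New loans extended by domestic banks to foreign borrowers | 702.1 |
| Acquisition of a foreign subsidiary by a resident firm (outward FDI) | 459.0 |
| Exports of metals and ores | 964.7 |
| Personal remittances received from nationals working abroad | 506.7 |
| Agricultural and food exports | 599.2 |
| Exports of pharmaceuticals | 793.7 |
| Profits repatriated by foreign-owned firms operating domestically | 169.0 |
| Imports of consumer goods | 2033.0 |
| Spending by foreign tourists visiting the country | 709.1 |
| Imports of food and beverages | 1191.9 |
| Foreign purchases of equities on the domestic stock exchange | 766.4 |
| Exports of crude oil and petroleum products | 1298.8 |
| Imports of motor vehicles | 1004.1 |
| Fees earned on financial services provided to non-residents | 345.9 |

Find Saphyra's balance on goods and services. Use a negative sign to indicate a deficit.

482.4

Goods: 599.2 - 2033.0 - 1191.9 + 793.7 + 964.7 + 1298.8 - 1004.1 = -572.6
Services: 709.1 + 345.9 = 1055.0
Trade balance = -572.6 + 1055.0 = 482.4
(Excluded from the trade balance — financial account: new loans extended by domestic banks to foreign borrowers 702.1, acquisition of a foreign subsidiary by a resident firm (outward FDI) 459.0, foreign purchases of equities on the domestic stock exchange 766.4; secondary income: personal remittances received from nationals working abroad 506.7; primary income: profits repatriated by foreign-owned firms operating domestically 169.0.)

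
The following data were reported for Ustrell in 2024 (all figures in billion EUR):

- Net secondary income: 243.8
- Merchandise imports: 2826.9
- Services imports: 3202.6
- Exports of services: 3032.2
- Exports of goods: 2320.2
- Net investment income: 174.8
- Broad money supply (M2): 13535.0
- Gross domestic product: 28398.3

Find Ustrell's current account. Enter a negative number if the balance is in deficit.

Goods balance = 2320.2 - 2826.9 = -506.7
Services balance = 3032.2 - 3202.6 = -170.4
Trade balance (goods + services) = -506.7 + (-170.4) = -677.1
Net primary income = 174.8
Net secondary income = 243.8
Current account = -677.1 + 174.8 + 243.8 = -258.5

-258.5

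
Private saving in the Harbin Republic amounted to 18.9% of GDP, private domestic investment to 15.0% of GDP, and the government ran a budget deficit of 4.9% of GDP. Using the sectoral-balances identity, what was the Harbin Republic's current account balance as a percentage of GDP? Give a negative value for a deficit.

By the sectoral-balances identity, CA = (S_private - I) + (T - G).
Private balance = 18.9 - 15.0 = 3.9
Government balance (T - G) = -4.9
CA = 3.9 + (-4.9) = -1.0

-1.0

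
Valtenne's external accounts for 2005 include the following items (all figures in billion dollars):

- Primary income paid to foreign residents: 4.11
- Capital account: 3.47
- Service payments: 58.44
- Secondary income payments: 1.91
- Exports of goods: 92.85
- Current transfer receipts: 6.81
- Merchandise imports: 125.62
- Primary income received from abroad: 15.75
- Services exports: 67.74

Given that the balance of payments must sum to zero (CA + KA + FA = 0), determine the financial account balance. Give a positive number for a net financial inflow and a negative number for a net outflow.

3.46

Goods balance = 92.85 - 125.62 = -32.77
Services balance = 67.74 - 58.44 = 9.30
Trade balance (goods + services) = -32.77 + 9.30 = -23.47
Net primary income = 15.75 - 4.11 = 11.64
Net secondary income = 6.81 - 1.91 = 4.90
Current account = -23.47 + 11.64 + 4.90 = -6.93
Financial account = -(-6.93 + 3.47) = 3.46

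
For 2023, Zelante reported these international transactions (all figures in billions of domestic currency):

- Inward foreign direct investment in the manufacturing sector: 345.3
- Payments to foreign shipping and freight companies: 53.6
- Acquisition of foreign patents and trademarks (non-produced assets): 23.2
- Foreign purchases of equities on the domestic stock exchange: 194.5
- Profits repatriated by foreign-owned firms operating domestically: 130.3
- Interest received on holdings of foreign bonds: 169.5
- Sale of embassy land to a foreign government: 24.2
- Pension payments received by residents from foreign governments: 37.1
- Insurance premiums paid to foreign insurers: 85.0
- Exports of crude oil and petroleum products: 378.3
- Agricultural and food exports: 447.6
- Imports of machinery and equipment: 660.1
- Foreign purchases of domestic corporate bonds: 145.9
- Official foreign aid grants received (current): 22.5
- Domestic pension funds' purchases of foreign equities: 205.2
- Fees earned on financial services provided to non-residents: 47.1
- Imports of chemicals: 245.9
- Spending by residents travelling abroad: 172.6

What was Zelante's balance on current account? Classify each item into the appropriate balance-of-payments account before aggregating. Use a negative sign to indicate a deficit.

-245.4

Goods: -245.9 - 660.1 + 378.3 + 447.6 = -80.1
Services: -53.6 + 47.1 - 85.0 - 172.6 = -264.1
Primary income: 169.5 - 130.3 = 39.2
Secondary income: 22.5 + 37.1 = 59.6
Current account = (-80.1) + (-264.1) + 39.2 + 59.6 = -245.4
(Excluded from the current account — financial account: inward foreign direct investment in the manufacturing sector 345.3, foreign purchases of equities on the domestic stock exchange 194.5, foreign purchases of domestic corporate bonds 145.9, domestic pension funds' purchases of foreign equities 205.2; capital account: acquisition of foreign patents and trademarks (non-produced assets) 23.2, sale of embassy land to a foreign government 24.2.)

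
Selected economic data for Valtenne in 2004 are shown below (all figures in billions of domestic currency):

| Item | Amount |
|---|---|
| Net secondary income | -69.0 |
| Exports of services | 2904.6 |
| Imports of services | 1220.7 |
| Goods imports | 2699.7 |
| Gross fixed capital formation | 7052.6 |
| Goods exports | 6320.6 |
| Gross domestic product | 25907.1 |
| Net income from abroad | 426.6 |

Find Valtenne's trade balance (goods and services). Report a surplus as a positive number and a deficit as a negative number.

Goods balance = 6320.6 - 2699.7 = 3620.9
Services balance = 2904.6 - 1220.7 = 1683.9
Trade balance (goods + services) = 3620.9 + 1683.9 = 5304.8

5304.8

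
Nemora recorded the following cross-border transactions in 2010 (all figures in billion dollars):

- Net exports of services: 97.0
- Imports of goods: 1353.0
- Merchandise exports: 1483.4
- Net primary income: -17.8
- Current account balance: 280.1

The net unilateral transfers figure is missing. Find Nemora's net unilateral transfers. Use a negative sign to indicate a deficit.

70.5

Current account = goods balance + services balance + net primary income + net secondary income
Sum of the known components = 209.6
Net unilateral transfers = CA - (known components) = 280.1 - 209.6 = 70.5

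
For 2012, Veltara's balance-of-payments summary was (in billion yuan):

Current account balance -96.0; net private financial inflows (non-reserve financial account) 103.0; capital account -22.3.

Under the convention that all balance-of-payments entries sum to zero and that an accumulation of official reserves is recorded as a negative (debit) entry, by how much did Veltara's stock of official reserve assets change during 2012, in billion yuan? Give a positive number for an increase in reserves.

-15.3

Official reserve transactions balance = -((-96.0) + (-22.3) + 103.0) = 15.3
An accumulation of reserves is recorded as a debit (negative entry), so the change in the stock of reserves is the negative of that balance.
Change in official reserves = -(15.3) = -15.3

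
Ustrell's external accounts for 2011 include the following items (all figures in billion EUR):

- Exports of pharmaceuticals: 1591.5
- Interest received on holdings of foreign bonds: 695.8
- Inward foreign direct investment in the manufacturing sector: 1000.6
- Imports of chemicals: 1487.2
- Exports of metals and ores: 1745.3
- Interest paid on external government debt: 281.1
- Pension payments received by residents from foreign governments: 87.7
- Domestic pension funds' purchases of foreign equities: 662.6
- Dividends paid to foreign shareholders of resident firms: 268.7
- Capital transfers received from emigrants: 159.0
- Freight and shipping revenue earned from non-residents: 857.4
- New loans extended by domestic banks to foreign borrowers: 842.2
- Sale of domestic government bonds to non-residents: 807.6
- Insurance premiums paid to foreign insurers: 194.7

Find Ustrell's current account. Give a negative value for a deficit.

2746.0

Goods: 1745.3 - 1487.2 + 1591.5 = 1849.6
Services: 857.4 - 194.7 = 662.7
Primary income: -281.1 + 695.8 - 268.7 = 146.0
Secondary income: 87.7
Current account = 1849.6 + 662.7 + 146.0 + 87.7 = 2746.0
(Excluded from the current account — financial account: inward foreign direct investment in the manufacturing sector 1000.6, domestic pension funds' purchases of foreign equities 662.6, new loans extended by domestic banks to foreign borrowers 842.2, sale of domestic government bonds to non-residents 807.6; capital account: capital transfers received from emigrants 159.0.)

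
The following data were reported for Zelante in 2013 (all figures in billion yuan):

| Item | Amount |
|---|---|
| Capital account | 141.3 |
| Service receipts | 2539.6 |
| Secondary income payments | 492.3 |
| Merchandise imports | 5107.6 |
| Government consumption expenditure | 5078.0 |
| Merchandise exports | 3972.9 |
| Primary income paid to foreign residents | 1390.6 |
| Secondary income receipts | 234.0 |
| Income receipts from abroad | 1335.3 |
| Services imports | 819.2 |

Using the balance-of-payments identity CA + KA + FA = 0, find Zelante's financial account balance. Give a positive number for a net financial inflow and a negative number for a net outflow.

Goods balance = 3972.9 - 5107.6 = -1134.7
Services balance = 2539.6 - 819.2 = 1720.4
Trade balance (goods + services) = -1134.7 + 1720.4 = 585.7
Net primary income = 1335.3 - 1390.6 = -55.3
Net secondary income = 234.0 - 492.3 = -258.3
Current account = 585.7 + (-55.3) + (-258.3) = 272.1
Financial account = -(272.1 + 141.3) = -413.4

-413.4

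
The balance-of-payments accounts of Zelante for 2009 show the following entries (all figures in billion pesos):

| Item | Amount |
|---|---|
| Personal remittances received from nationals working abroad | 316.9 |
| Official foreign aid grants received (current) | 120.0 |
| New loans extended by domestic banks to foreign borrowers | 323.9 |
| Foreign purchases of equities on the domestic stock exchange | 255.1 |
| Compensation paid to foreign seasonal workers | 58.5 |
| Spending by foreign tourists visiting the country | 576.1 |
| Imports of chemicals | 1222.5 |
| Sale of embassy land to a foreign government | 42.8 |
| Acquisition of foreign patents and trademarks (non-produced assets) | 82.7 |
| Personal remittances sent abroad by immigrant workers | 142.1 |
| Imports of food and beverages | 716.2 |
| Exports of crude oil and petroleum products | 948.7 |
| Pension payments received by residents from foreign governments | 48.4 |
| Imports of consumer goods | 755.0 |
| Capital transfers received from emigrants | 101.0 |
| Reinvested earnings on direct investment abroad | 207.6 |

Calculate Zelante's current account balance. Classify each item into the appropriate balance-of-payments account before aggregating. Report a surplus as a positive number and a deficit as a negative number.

-676.6

Goods: 948.7 - 755.0 - 716.2 - 1222.5 = -1745.0
Services: 576.1
Primary income: 207.6 - 58.5 = 149.1
Secondary income: 48.4 - 142.1 + 316.9 + 120.0 = 343.2
Current account = (-1745.0) + 576.1 + 149.1 + 343.2 = -676.6
(Excluded from the current account — financial account: new loans extended by domestic banks to foreign borrowers 323.9, foreign purchases of equities on the domestic stock exchange 255.1; capital account: sale of embassy land to a foreign government 42.8, acquisition of foreign patents and trademarks (non-produced assets) 82.7, capital transfers received from emigrants 101.0.)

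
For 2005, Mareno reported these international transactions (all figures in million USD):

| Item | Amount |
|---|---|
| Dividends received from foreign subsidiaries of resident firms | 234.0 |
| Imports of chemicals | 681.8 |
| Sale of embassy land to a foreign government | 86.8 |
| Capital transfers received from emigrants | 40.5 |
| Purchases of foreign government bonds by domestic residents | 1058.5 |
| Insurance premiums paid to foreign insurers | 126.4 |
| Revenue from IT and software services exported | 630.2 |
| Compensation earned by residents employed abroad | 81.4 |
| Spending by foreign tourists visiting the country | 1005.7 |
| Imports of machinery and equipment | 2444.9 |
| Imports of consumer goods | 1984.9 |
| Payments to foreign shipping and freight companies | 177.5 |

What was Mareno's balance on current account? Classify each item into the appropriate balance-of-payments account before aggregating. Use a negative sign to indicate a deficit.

-3464.2

Goods: -1984.9 - 681.8 - 2444.9 = -5111.6
Services: 630.2 - 177.5 + 1005.7 - 126.4 = 1332.0
Primary income: 81.4 + 234.0 = 315.4
Current account = (-5111.6) + 1332.0 + 315.4 = -3464.2
(Excluded from the current account — capital account: sale of embassy land to a foreign government 86.8, capital transfers received from emigrants 40.5; financial account: purchases of foreign government bonds by domestic residents 1058.5.)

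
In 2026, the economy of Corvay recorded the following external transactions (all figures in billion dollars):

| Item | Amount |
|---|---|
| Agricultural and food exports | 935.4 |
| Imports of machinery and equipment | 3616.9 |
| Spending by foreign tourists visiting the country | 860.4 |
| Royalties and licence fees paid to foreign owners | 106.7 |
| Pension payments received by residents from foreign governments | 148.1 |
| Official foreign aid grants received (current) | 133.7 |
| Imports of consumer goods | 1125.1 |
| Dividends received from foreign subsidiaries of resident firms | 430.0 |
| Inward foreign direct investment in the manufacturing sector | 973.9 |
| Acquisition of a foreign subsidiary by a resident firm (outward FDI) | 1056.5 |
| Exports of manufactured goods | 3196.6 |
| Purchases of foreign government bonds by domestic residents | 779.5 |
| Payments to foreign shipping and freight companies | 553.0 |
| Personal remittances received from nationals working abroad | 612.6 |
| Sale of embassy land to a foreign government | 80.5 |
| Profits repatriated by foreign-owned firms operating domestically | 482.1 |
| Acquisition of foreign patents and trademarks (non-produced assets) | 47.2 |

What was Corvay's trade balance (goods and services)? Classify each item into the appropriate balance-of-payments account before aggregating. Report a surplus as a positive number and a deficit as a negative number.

-409.3

Goods: 935.4 - 3616.9 + 3196.6 - 1125.1 = -610.0
Services: -106.7 + 860.4 - 553.0 = 200.7
Trade balance = -610.0 + 200.7 = -409.3
(Excluded from the trade balance — secondary income: pension payments received by residents from foreign governments 148.1, official foreign aid grants received (current) 133.7, personal remittances received from nationals working abroad 612.6; primary income: dividends received from foreign subsidiaries of resident firms 430.0, profits repatriated by foreign-owned firms operating domestically 482.1; financial account: inward foreign direct investment in the manufacturing sector 973.9, acquisition of a foreign subsidiary by a resident firm (outward FDI) 1056.5, purchases of foreign government bonds by domestic residents 779.5; capital account: sale of embassy land to a foreign government 80.5, acquisition of foreign patents and trademarks (non-produced assets) 47.2.)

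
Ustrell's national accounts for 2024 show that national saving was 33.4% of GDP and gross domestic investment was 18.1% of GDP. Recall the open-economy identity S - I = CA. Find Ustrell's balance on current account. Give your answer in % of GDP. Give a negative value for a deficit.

15.3

S - I = CA (net lending to the rest of the world).
CA = S - I = 33.4 - 18.1 = 15.3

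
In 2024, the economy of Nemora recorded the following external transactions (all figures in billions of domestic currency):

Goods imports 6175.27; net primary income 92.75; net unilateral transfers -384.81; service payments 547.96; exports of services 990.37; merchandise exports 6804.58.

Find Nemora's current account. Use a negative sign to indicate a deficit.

779.66

Goods balance = 6804.58 - 6175.27 = 629.31
Services balance = 990.37 - 547.96 = 442.41
Trade balance (goods + services) = 629.31 + 442.41 = 1071.72
Net primary income = 92.75
Net secondary income = -384.81
Current account = 1071.72 + 92.75 + (-384.81) = 779.66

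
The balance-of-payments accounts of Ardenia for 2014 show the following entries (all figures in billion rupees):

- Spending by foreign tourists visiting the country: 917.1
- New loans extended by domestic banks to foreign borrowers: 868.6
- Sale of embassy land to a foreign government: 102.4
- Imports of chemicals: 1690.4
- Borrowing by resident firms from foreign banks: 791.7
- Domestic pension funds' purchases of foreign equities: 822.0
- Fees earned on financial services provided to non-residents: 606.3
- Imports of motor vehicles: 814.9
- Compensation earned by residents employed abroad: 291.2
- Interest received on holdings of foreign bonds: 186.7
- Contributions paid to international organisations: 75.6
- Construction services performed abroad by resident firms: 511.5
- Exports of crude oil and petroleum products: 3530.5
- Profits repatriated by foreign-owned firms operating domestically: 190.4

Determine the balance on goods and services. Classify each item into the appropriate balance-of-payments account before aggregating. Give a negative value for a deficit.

3060.1

Goods: 3530.5 - 1690.4 - 814.9 = 1025.2
Services: 511.5 + 917.1 + 606.3 = 2034.9
Trade balance = 1025.2 + 2034.9 = 3060.1
(Excluded from the trade balance — financial account: new loans extended by domestic banks to foreign borrowers 868.6, borrowing by resident firms from foreign banks 791.7, domestic pension funds' purchases of foreign equities 822.0; capital account: sale of embassy land to a foreign government 102.4; primary income: compensation earned by residents employed abroad 291.2, interest received on holdings of foreign bonds 186.7, profits repatriated by foreign-owned firms operating domestically 190.4; secondary income: contributions paid to international organisations 75.6.)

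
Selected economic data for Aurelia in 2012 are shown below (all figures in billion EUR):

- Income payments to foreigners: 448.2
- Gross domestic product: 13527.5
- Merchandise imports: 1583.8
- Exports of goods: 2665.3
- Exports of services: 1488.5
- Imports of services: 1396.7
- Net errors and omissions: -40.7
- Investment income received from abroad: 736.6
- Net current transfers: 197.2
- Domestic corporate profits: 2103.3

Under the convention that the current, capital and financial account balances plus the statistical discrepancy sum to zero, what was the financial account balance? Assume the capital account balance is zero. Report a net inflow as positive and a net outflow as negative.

Goods balance = 2665.3 - 1583.8 = 1081.5
Services balance = 1488.5 - 1396.7 = 91.8
Trade balance (goods + services) = 1081.5 + 91.8 = 1173.3
Net primary income = 736.6 - 448.2 = 288.4
Net secondary income = 197.2
Current account = 1173.3 + 288.4 + 197.2 = 1658.9
Financial account = -(1658.9 + (-40.7)) = -1618.2

-1618.2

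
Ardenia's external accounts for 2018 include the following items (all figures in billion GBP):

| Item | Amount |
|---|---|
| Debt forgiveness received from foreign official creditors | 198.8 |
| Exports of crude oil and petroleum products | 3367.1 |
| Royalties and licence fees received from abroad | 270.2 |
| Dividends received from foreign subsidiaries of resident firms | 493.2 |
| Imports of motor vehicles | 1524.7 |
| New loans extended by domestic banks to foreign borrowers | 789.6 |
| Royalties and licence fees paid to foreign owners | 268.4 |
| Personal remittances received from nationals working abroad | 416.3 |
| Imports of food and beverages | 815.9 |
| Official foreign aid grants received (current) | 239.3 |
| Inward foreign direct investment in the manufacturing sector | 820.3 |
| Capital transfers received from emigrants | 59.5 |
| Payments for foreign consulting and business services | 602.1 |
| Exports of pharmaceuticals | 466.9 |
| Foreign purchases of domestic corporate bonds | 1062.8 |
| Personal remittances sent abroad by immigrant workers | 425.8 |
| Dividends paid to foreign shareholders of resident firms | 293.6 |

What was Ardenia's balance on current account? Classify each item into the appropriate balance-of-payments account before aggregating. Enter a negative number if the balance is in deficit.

Goods: 466.9 - 1524.7 + 3367.1 - 815.9 = 1493.4
Services: 270.2 - 268.4 - 602.1 = -600.3
Primary income: -293.6 + 493.2 = 199.6
Secondary income: 239.3 - 425.8 + 416.3 = 229.8
Current account = 1493.4 + (-600.3) + 199.6 + 229.8 = 1322.5
(Excluded from the current account — capital account: debt forgiveness received from foreign official creditors 198.8, capital transfers received from emigrants 59.5; financial account: new loans extended by domestic banks to foreign borrowers 789.6, inward foreign direct investment in the manufacturing sector 820.3, foreign purchases of domestic corporate bonds 1062.8.)

1322.5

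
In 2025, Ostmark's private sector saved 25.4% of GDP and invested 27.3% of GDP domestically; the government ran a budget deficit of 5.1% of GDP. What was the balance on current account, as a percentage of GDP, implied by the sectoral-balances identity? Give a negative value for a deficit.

-7.0

By the sectoral-balances identity, CA = (S_private - I) + (T - G).
Private balance = 25.4 - 27.3 = -1.9
Government balance (T - G) = -5.1
CA = -1.9 + (-5.1) = -7.0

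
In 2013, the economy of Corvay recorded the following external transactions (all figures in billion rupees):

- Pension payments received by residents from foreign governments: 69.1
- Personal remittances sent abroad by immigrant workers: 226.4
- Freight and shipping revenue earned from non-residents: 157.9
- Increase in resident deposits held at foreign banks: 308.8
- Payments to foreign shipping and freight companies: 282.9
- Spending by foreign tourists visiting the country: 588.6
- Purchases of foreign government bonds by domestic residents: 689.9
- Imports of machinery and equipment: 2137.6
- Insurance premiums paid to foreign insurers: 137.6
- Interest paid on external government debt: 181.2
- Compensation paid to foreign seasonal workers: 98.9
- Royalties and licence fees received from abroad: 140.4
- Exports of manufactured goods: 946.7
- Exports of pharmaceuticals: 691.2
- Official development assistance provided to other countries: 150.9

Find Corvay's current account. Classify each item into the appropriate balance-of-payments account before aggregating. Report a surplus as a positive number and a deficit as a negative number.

-621.6

Goods: -2137.6 + 691.2 + 946.7 = -499.7
Services: 140.4 + 157.9 + 588.6 - 137.6 - 282.9 = 466.4
Primary income: -98.9 - 181.2 = -280.1
Secondary income: 69.1 - 226.4 - 150.9 = -308.2
Current account = (-499.7) + 466.4 + (-280.1) + (-308.2) = -621.6
(Excluded from the current account — financial account: increase in resident deposits held at foreign banks 308.8, purchases of foreign government bonds by domestic residents 689.9.)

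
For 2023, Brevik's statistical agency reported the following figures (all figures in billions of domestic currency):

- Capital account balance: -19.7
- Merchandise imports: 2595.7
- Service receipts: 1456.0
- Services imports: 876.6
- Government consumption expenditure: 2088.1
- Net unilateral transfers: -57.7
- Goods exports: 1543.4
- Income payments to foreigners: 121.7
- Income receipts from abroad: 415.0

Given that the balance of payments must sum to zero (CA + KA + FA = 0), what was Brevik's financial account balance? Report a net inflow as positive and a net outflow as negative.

Goods balance = 1543.4 - 2595.7 = -1052.3
Services balance = 1456.0 - 876.6 = 579.4
Trade balance (goods + services) = -1052.3 + 579.4 = -472.9
Net primary income = 415.0 - 121.7 = 293.3
Net secondary income = -57.7
Current account = -472.9 + 293.3 + (-57.7) = -237.3
Financial account = -(-237.3 + (-19.7)) = 257.0

257.0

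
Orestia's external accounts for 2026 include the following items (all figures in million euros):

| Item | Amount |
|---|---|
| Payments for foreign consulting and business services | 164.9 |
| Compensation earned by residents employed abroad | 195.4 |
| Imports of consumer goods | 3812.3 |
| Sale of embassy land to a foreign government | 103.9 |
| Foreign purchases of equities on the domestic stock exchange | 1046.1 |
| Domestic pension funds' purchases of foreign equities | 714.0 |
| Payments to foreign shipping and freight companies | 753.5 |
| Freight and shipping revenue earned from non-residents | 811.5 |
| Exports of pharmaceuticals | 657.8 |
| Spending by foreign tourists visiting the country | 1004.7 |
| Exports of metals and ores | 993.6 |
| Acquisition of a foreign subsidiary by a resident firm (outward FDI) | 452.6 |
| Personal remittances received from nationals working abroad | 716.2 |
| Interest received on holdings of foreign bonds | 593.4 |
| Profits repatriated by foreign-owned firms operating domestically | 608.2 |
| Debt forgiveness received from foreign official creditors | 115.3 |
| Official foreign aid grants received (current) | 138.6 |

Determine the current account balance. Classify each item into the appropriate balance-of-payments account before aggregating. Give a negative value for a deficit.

Goods: 993.6 + 657.8 - 3812.3 = -2160.9
Services: 811.5 - 753.5 + 1004.7 - 164.9 = 897.8
Primary income: 593.4 + 195.4 - 608.2 = 180.6
Secondary income: 716.2 + 138.6 = 854.8
Current account = (-2160.9) + 897.8 + 180.6 + 854.8 = -227.7
(Excluded from the current account — capital account: sale of embassy land to a foreign government 103.9, debt forgiveness received from foreign official creditors 115.3; financial account: foreign purchases of equities on the domestic stock exchange 1046.1, domestic pension funds' purchases of foreign equities 714.0, acquisition of a foreign subsidiary by a resident firm (outward FDI) 452.6.)

-227.7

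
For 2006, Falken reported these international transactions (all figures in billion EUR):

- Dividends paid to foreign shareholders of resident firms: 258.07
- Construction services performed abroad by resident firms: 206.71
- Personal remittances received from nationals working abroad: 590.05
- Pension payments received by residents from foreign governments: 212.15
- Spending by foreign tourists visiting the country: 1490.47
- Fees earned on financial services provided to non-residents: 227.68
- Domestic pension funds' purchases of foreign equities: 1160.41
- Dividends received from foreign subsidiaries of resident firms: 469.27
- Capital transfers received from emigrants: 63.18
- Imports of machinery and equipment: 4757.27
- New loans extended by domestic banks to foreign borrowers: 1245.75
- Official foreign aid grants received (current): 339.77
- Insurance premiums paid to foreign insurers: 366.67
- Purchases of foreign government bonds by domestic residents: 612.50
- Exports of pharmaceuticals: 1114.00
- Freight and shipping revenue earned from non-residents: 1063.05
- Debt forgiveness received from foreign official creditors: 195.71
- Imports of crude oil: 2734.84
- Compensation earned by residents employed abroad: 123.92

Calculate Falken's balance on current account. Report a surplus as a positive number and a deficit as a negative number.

-2279.78

Goods: 1114.00 - 4757.27 - 2734.84 = -6378.11
Services: 227.68 + 206.71 - 366.67 + 1490.47 + 1063.05 = 2621.24
Primary income: -258.07 + 469.27 + 123.92 = 335.12
Secondary income: 339.77 + 590.05 + 212.15 = 1141.97
Current account = (-6378.11) + 2621.24 + 335.12 + 1141.97 = -2279.78
(Excluded from the current account — financial account: domestic pension funds' purchases of foreign equities 1160.41, new loans extended by domestic banks to foreign borrowers 1245.75, purchases of foreign government bonds by domestic residents 612.50; capital account: capital transfers received from emigrants 63.18, debt forgiveness received from foreign official creditors 195.71.)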